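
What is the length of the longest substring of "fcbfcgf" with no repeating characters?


Input: "fcbfcgf"
Sliding window (track last position of each char):
  Position 0 ('f'): window [0,0] length 1 -- new best
  Position 1 ('c'): window [0,1] length 2 -- new best
  Position 2 ('b'): window [0,2] length 3 -- new best
  Position 3 ('f'): repeat (last at 0), move window start to 1
  Position 3 ('f'): window [1,3] length 3
  Position 4 ('c'): repeat (last at 1), move window start to 2
  Position 4 ('c'): window [2,4] length 3
  Position 5 ('g'): window [2,5] length 4 -- new best
  Position 6 ('f'): repeat (last at 3), move window start to 4
  Position 6 ('f'): window [4,6] length 3
Longest substring with no repeats: "bfcg" with length 4

4


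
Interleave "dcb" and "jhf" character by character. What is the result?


Interleaving "dcb" and "jhf":
  Position 0: 'd' from first, 'j' from second => "dj"
  Position 1: 'c' from first, 'h' from second => "ch"
  Position 2: 'b' from first, 'f' from second => "bf"
Result: djchbf

djchbf


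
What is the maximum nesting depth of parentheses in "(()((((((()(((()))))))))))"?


Input: "(()((((((()(((()))))))))))"
Tracking depth:
  Position 0 '(': depth becomes 1
  Position 1 '(': depth becomes 2
  Position 2 ')': depth becomes 1
  Position 3 '(': depth becomes 2
  Position 4 '(': depth becomes 3
  Position 5 '(': depth becomes 4
  Position 6 '(': depth becomes 5
  Position 7 '(': depth becomes 6
  Position 8 '(': depth becomes 7
  Position 9 '(': depth becomes 8
  Position 10 ')': depth becomes 7
  Position 11 '(': depth becomes 8
  Position 12 '(': depth becomes 9
  Position 13 '(': depth becomes 10
  Position 14 '(': depth becomes 11
  Position 15 ')': depth becomes 10
  Position 16 ')': depth becomes 9
  Position 17 ')': depth becomes 8
  Position 18 ')': depth becomes 7
  Position 19 ')': depth becomes 6
  Position 20 ')': depth becomes 5
  Position 21 ')': depth becomes 4
  Position 22 ')': depth becomes 3
  Position 23 ')': depth becomes 2
  Position 24 ')': depth becomes 1
  Position 25 ')': depth becomes 0
Maximum depth reached: 11

11


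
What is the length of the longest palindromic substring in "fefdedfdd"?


Input: "fefdedfdd"
Checking substrings for palindromes:
  [2:7] "fdedf" (len 5) => palindrome
  [0:3] "fef" (len 3) => palindrome
  [3:6] "ded" (len 3) => palindrome
  [5:8] "dfd" (len 3) => palindrome
  [7:9] "dd" (len 2) => palindrome
Longest palindromic substring: "fdedf" with length 5

5


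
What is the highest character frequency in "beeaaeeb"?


Input: beeaaeeb
Character counts:
  'a': 2
  'b': 2
  'e': 4
Maximum frequency: 4

4


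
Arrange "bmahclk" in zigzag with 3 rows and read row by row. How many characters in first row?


Zigzag "bmahclk" into 3 rows:
Placing characters:
  'b' => row 0
  'm' => row 1
  'a' => row 2
  'h' => row 1
  'c' => row 0
  'l' => row 1
  'k' => row 2
Rows:
  Row 0: "bc"
  Row 1: "mhl"
  Row 2: "ak"
First row length: 2

2


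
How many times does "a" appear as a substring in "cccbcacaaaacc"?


Searching for "a" in "cccbcacaaaacc"
Scanning each position:
  Position 0: "c" => no
  Position 1: "c" => no
  Position 2: "c" => no
  Position 3: "b" => no
  Position 4: "c" => no
  Position 5: "a" => MATCH
  Position 6: "c" => no
  Position 7: "a" => MATCH
  Position 8: "a" => MATCH
  Position 9: "a" => MATCH
  Position 10: "a" => MATCH
  Position 11: "c" => no
  Position 12: "c" => no
Total occurrences: 5

5


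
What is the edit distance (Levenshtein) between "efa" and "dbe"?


Computing edit distance: "efa" -> "dbe"
DP table:
           d    b    e
      0    1    2    3
  e   1    1    2    2
  f   2    2    2    3
  a   3    3    3    3
Edit distance = dp[3][3] = 3

3


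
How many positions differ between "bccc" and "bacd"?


Comparing "bccc" and "bacd" position by position:
  Position 0: 'b' vs 'b' => same
  Position 1: 'c' vs 'a' => DIFFER
  Position 2: 'c' vs 'c' => same
  Position 3: 'c' vs 'd' => DIFFER
Positions that differ: 2

2


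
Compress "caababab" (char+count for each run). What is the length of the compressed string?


Input: caababab
Runs:
  'c' x 1 => "c1"
  'a' x 2 => "a2"
  'b' x 1 => "b1"
  'a' x 1 => "a1"
  'b' x 1 => "b1"
  'a' x 1 => "a1"
  'b' x 1 => "b1"
Compressed: "c1a2b1a1b1a1b1"
Compressed length: 14

14


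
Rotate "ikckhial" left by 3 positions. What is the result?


Input: "ikckhial", rotate left by 3
First 3 characters: "ikc"
Remaining characters: "khial"
Concatenate remaining + first: "khial" + "ikc" = "khialikc"

khialikc


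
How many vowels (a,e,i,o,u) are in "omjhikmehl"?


Input: omjhikmehl
Checking each character:
  'o' at position 0: vowel (running total: 1)
  'm' at position 1: consonant
  'j' at position 2: consonant
  'h' at position 3: consonant
  'i' at position 4: vowel (running total: 2)
  'k' at position 5: consonant
  'm' at position 6: consonant
  'e' at position 7: vowel (running total: 3)
  'h' at position 8: consonant
  'l' at position 9: consonant
Total vowels: 3

3


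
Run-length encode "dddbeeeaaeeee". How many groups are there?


Input: dddbeeeaaeeee
Scanning for consecutive runs:
  Group 1: 'd' x 3 (positions 0-2)
  Group 2: 'b' x 1 (positions 3-3)
  Group 3: 'e' x 3 (positions 4-6)
  Group 4: 'a' x 2 (positions 7-8)
  Group 5: 'e' x 4 (positions 9-12)
Total groups: 5

5


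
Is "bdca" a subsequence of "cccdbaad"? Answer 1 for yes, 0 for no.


Check if "bdca" is a subsequence of "cccdbaad"
Greedy scan:
  Position 0 ('c'): no match needed
  Position 1 ('c'): no match needed
  Position 2 ('c'): no match needed
  Position 3 ('d'): no match needed
  Position 4 ('b'): matches sub[0] = 'b'
  Position 5 ('a'): no match needed
  Position 6 ('a'): no match needed
  Position 7 ('d'): matches sub[1] = 'd'
Only matched 2/4 characters => not a subsequence

0


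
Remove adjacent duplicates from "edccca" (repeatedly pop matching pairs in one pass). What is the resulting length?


Input: edccca
Stack-based adjacent duplicate removal:
  Read 'e': push. Stack: e
  Read 'd': push. Stack: ed
  Read 'c': push. Stack: edc
  Read 'c': matches stack top 'c' => pop. Stack: ed
  Read 'c': push. Stack: edc
  Read 'a': push. Stack: edca
Final stack: "edca" (length 4)

4


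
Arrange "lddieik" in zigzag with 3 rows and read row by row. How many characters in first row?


Zigzag "lddieik" into 3 rows:
Placing characters:
  'l' => row 0
  'd' => row 1
  'd' => row 2
  'i' => row 1
  'e' => row 0
  'i' => row 1
  'k' => row 2
Rows:
  Row 0: "le"
  Row 1: "dii"
  Row 2: "dk"
First row length: 2

2


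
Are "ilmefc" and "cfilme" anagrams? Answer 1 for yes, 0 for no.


Strings: "ilmefc", "cfilme"
Sorted first:  cefilm
Sorted second: cefilm
Sorted forms match => anagrams

1


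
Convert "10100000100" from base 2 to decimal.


Input: "10100000100" in base 2
Positional expansion:
  Digit '1' (value 1) x 2^10 = 1024
  Digit '0' (value 0) x 2^9 = 0
  Digit '1' (value 1) x 2^8 = 256
  Digit '0' (value 0) x 2^7 = 0
  Digit '0' (value 0) x 2^6 = 0
  Digit '0' (value 0) x 2^5 = 0
  Digit '0' (value 0) x 2^4 = 0
  Digit '0' (value 0) x 2^3 = 0
  Digit '1' (value 1) x 2^2 = 4
  Digit '0' (value 0) x 2^1 = 0
  Digit '0' (value 0) x 2^0 = 0
Sum = 1284

1284


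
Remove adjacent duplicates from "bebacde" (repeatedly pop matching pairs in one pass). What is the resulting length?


Input: bebacde
Stack-based adjacent duplicate removal:
  Read 'b': push. Stack: b
  Read 'e': push. Stack: be
  Read 'b': push. Stack: beb
  Read 'a': push. Stack: beba
  Read 'c': push. Stack: bebac
  Read 'd': push. Stack: bebacd
  Read 'e': push. Stack: bebacde
Final stack: "bebacde" (length 7)

7


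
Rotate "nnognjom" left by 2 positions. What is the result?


Input: "nnognjom", rotate left by 2
First 2 characters: "nn"
Remaining characters: "ognjom"
Concatenate remaining + first: "ognjom" + "nn" = "ognjomnn"

ognjomnn


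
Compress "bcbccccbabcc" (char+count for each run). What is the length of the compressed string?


Input: bcbccccbabcc
Runs:
  'b' x 1 => "b1"
  'c' x 1 => "c1"
  'b' x 1 => "b1"
  'c' x 4 => "c4"
  'b' x 1 => "b1"
  'a' x 1 => "a1"
  'b' x 1 => "b1"
  'c' x 2 => "c2"
Compressed: "b1c1b1c4b1a1b1c2"
Compressed length: 16

16


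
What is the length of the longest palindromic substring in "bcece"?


Input: "bcece"
Checking substrings for palindromes:
  [1:4] "cec" (len 3) => palindrome
  [2:5] "ece" (len 3) => palindrome
Longest palindromic substring: "cec" with length 3

3


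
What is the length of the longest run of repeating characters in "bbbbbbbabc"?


Input: "bbbbbbbabc"
Scanning for longest run:
  Position 1 ('b'): continues run of 'b', length=2
  Position 2 ('b'): continues run of 'b', length=3
  Position 3 ('b'): continues run of 'b', length=4
  Position 4 ('b'): continues run of 'b', length=5
  Position 5 ('b'): continues run of 'b', length=6
  Position 6 ('b'): continues run of 'b', length=7
  Position 7 ('a'): new char, reset run to 1
  Position 8 ('b'): new char, reset run to 1
  Position 9 ('c'): new char, reset run to 1
Longest run: 'b' with length 7

7


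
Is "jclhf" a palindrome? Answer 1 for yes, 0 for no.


Input: jclhf
Reversed: fhlcj
  Compare pos 0 ('j') with pos 4 ('f'): MISMATCH
  Compare pos 1 ('c') with pos 3 ('h'): MISMATCH
Result: not a palindrome

0


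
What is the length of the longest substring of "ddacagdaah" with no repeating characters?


Input: "ddacagdaah"
Sliding window (track last position of each char):
  Position 0 ('d'): window [0,0] length 1 -- new best
  Position 1 ('d'): repeat (last at 0), move window start to 1
  Position 1 ('d'): window [1,1] length 1
  Position 2 ('a'): window [1,2] length 2 -- new best
  Position 3 ('c'): window [1,3] length 3 -- new best
  Position 4 ('a'): repeat (last at 2), move window start to 3
  Position 4 ('a'): window [3,4] length 2
  Position 5 ('g'): window [3,5] length 3
  Position 6 ('d'): window [3,6] length 4 -- new best
  Position 7 ('a'): repeat (last at 4), move window start to 5
  Position 7 ('a'): window [5,7] length 3
  Position 8 ('a'): repeat (last at 7), move window start to 8
  Position 8 ('a'): window [8,8] length 1
  Position 9 ('h'): window [8,9] length 2
Longest substring with no repeats: "cagd" with length 4

4


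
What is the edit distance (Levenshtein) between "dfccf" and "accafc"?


Computing edit distance: "dfccf" -> "accafc"
DP table:
           a    c    c    a    f    c
      0    1    2    3    4    5    6
  d   1    1    2    3    4    5    6
  f   2    2    2    3    4    4    5
  c   3    3    2    2    3    4    4
  c   4    4    3    2    3    4    4
  f   5    5    4    3    3    3    4
Edit distance = dp[5][6] = 4

4


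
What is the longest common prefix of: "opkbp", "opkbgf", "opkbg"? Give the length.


Words: opkbp, opkbgf, opkbg
  Position 0: all 'o' => match
  Position 1: all 'p' => match
  Position 2: all 'k' => match
  Position 3: all 'b' => match
  Position 4: ('p', 'g', 'g') => mismatch, stop
LCP = "opkb" (length 4)

4


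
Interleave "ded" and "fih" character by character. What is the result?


Interleaving "ded" and "fih":
  Position 0: 'd' from first, 'f' from second => "df"
  Position 1: 'e' from first, 'i' from second => "ei"
  Position 2: 'd' from first, 'h' from second => "dh"
Result: dfeidh

dfeidh


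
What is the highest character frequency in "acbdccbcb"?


Input: acbdccbcb
Character counts:
  'a': 1
  'b': 3
  'c': 4
  'd': 1
Maximum frequency: 4

4


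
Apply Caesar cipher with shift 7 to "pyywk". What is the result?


Caesar cipher: shift "pyywk" by 7
  'p' (pos 15) + 7 = pos 22 = 'w'
  'y' (pos 24) + 7 = pos 5 = 'f'
  'y' (pos 24) + 7 = pos 5 = 'f'
  'w' (pos 22) + 7 = pos 3 = 'd'
  'k' (pos 10) + 7 = pos 17 = 'r'
Result: wffdr

wffdr


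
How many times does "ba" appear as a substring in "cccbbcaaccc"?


Searching for "ba" in "cccbbcaaccc"
Scanning each position:
  Position 0: "cc" => no
  Position 1: "cc" => no
  Position 2: "cb" => no
  Position 3: "bb" => no
  Position 4: "bc" => no
  Position 5: "ca" => no
  Position 6: "aa" => no
  Position 7: "ac" => no
  Position 8: "cc" => no
  Position 9: "cc" => no
Total occurrences: 0

0


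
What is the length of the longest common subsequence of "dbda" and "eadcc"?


LCS of "dbda" and "eadcc"
DP table:
           e    a    d    c    c
      0    0    0    0    0    0
  d   0    0    0    1    1    1
  b   0    0    0    1    1    1
  d   0    0    0    1    1    1
  a   0    0    1    1    1    1
LCS length = dp[4][5] = 1

1


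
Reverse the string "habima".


Input: habima
Reading characters right to left:
  Position 5: 'a'
  Position 4: 'm'
  Position 3: 'i'
  Position 2: 'b'
  Position 1: 'a'
  Position 0: 'h'
Reversed: amibah

amibah


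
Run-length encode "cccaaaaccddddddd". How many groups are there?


Input: cccaaaaccddddddd
Scanning for consecutive runs:
  Group 1: 'c' x 3 (positions 0-2)
  Group 2: 'a' x 4 (positions 3-6)
  Group 3: 'c' x 2 (positions 7-8)
  Group 4: 'd' x 7 (positions 9-15)
Total groups: 4

4


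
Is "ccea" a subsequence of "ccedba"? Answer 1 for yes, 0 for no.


Check if "ccea" is a subsequence of "ccedba"
Greedy scan:
  Position 0 ('c'): matches sub[0] = 'c'
  Position 1 ('c'): matches sub[1] = 'c'
  Position 2 ('e'): matches sub[2] = 'e'
  Position 3 ('d'): no match needed
  Position 4 ('b'): no match needed
  Position 5 ('a'): matches sub[3] = 'a'
All 4 characters matched => is a subsequence

1


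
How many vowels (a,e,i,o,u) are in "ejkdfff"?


Input: ejkdfff
Checking each character:
  'e' at position 0: vowel (running total: 1)
  'j' at position 1: consonant
  'k' at position 2: consonant
  'd' at position 3: consonant
  'f' at position 4: consonant
  'f' at position 5: consonant
  'f' at position 6: consonant
Total vowels: 1

1


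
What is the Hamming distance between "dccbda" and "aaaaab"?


Comparing "dccbda" and "aaaaab" position by position:
  Position 0: 'd' vs 'a' => differ
  Position 1: 'c' vs 'a' => differ
  Position 2: 'c' vs 'a' => differ
  Position 3: 'b' vs 'a' => differ
  Position 4: 'd' vs 'a' => differ
  Position 5: 'a' vs 'b' => differ
Total differences (Hamming distance): 6

6


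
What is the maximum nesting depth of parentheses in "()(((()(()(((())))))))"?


Input: "()(((()(()(((())))))))"
Tracking depth:
  Position 0 '(': depth becomes 1
  Position 1 ')': depth becomes 0
  Position 2 '(': depth becomes 1
  Position 3 '(': depth becomes 2
  Position 4 '(': depth becomes 3
  Position 5 '(': depth becomes 4
  Position 6 ')': depth becomes 3
  Position 7 '(': depth becomes 4
  Position 8 '(': depth becomes 5
  Position 9 ')': depth becomes 4
  Position 10 '(': depth becomes 5
  Position 11 '(': depth becomes 6
  Position 12 '(': depth becomes 7
  Position 13 '(': depth becomes 8
  Position 14 ')': depth becomes 7
  Position 15 ')': depth becomes 6
  Position 16 ')': depth becomes 5
  Position 17 ')': depth becomes 4
  Position 18 ')': depth becomes 3
  Position 19 ')': depth becomes 2
  Position 20 ')': depth becomes 1
  Position 21 ')': depth becomes 0
Maximum depth reached: 8

8


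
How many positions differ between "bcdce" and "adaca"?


Comparing "bcdce" and "adaca" position by position:
  Position 0: 'b' vs 'a' => DIFFER
  Position 1: 'c' vs 'd' => DIFFER
  Position 2: 'd' vs 'a' => DIFFER
  Position 3: 'c' vs 'c' => same
  Position 4: 'e' vs 'a' => DIFFER
Positions that differ: 4

4


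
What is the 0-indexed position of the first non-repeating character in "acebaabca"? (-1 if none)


Input: acebaabca
Character frequencies:
  'a': 4
  'b': 2
  'c': 2
  'e': 1
Scanning left to right for freq == 1:
  Position 0 ('a'): freq=4, skip
  Position 1 ('c'): freq=2, skip
  Position 2 ('e'): unique! => answer = 2

2


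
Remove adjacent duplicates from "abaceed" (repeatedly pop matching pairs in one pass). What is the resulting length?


Input: abaceed
Stack-based adjacent duplicate removal:
  Read 'a': push. Stack: a
  Read 'b': push. Stack: ab
  Read 'a': push. Stack: aba
  Read 'c': push. Stack: abac
  Read 'e': push. Stack: abace
  Read 'e': matches stack top 'e' => pop. Stack: abac
  Read 'd': push. Stack: abacd
Final stack: "abacd" (length 5)

5


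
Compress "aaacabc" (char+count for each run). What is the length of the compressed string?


Input: aaacabc
Runs:
  'a' x 3 => "a3"
  'c' x 1 => "c1"
  'a' x 1 => "a1"
  'b' x 1 => "b1"
  'c' x 1 => "c1"
Compressed: "a3c1a1b1c1"
Compressed length: 10

10


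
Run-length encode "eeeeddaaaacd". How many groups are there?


Input: eeeeddaaaacd
Scanning for consecutive runs:
  Group 1: 'e' x 4 (positions 0-3)
  Group 2: 'd' x 2 (positions 4-5)
  Group 3: 'a' x 4 (positions 6-9)
  Group 4: 'c' x 1 (positions 10-10)
  Group 5: 'd' x 1 (positions 11-11)
Total groups: 5

5


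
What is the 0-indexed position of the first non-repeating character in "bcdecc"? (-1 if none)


Input: bcdecc
Character frequencies:
  'b': 1
  'c': 3
  'd': 1
  'e': 1
Scanning left to right for freq == 1:
  Position 0 ('b'): unique! => answer = 0

0


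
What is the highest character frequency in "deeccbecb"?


Input: deeccbecb
Character counts:
  'b': 2
  'c': 3
  'd': 1
  'e': 3
Maximum frequency: 3

3


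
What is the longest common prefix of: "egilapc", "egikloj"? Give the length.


Words: egilapc, egikloj
  Position 0: all 'e' => match
  Position 1: all 'g' => match
  Position 2: all 'i' => match
  Position 3: ('l', 'k') => mismatch, stop
LCP = "egi" (length 3)

3


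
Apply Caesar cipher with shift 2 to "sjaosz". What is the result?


Caesar cipher: shift "sjaosz" by 2
  's' (pos 18) + 2 = pos 20 = 'u'
  'j' (pos 9) + 2 = pos 11 = 'l'
  'a' (pos 0) + 2 = pos 2 = 'c'
  'o' (pos 14) + 2 = pos 16 = 'q'
  's' (pos 18) + 2 = pos 20 = 'u'
  'z' (pos 25) + 2 = pos 1 = 'b'
Result: ulcqub

ulcqub


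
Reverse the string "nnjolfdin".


Input: nnjolfdin
Reading characters right to left:
  Position 8: 'n'
  Position 7: 'i'
  Position 6: 'd'
  Position 5: 'f'
  Position 4: 'l'
  Position 3: 'o'
  Position 2: 'j'
  Position 1: 'n'
  Position 0: 'n'
Reversed: nidflojnn

nidflojnn


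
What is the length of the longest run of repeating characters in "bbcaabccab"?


Input: "bbcaabccab"
Scanning for longest run:
  Position 1 ('b'): continues run of 'b', length=2
  Position 2 ('c'): new char, reset run to 1
  Position 3 ('a'): new char, reset run to 1
  Position 4 ('a'): continues run of 'a', length=2
  Position 5 ('b'): new char, reset run to 1
  Position 6 ('c'): new char, reset run to 1
  Position 7 ('c'): continues run of 'c', length=2
  Position 8 ('a'): new char, reset run to 1
  Position 9 ('b'): new char, reset run to 1
Longest run: 'b' with length 2

2


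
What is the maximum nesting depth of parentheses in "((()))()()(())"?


Input: "((()))()()(())"
Tracking depth:
  Position 0 '(': depth becomes 1
  Position 1 '(': depth becomes 2
  Position 2 '(': depth becomes 3
  Position 3 ')': depth becomes 2
  Position 4 ')': depth becomes 1
  Position 5 ')': depth becomes 0
  Position 6 '(': depth becomes 1
  Position 7 ')': depth becomes 0
  Position 8 '(': depth becomes 1
  Position 9 ')': depth becomes 0
  Position 10 '(': depth becomes 1
  Position 11 '(': depth becomes 2
  Position 12 ')': depth becomes 1
  Position 13 ')': depth becomes 0
Maximum depth reached: 3

3


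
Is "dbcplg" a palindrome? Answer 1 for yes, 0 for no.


Input: dbcplg
Reversed: glpcbd
  Compare pos 0 ('d') with pos 5 ('g'): MISMATCH
  Compare pos 1 ('b') with pos 4 ('l'): MISMATCH
  Compare pos 2 ('c') with pos 3 ('p'): MISMATCH
Result: not a palindrome

0


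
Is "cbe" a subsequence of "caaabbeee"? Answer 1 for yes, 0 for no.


Check if "cbe" is a subsequence of "caaabbeee"
Greedy scan:
  Position 0 ('c'): matches sub[0] = 'c'
  Position 1 ('a'): no match needed
  Position 2 ('a'): no match needed
  Position 3 ('a'): no match needed
  Position 4 ('b'): matches sub[1] = 'b'
  Position 5 ('b'): no match needed
  Position 6 ('e'): matches sub[2] = 'e'
  Position 7 ('e'): no match needed
  Position 8 ('e'): no match needed
All 3 characters matched => is a subsequence

1


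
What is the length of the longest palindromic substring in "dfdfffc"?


Input: "dfdfffc"
Checking substrings for palindromes:
  [0:3] "dfd" (len 3) => palindrome
  [1:4] "fdf" (len 3) => palindrome
  [3:6] "fff" (len 3) => palindrome
  [3:5] "ff" (len 2) => palindrome
  [4:6] "ff" (len 2) => palindrome
Longest palindromic substring: "dfd" with length 3

3


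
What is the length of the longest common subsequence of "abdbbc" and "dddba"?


LCS of "abdbbc" and "dddba"
DP table:
           d    d    d    b    a
      0    0    0    0    0    0
  a   0    0    0    0    0    1
  b   0    0    0    0    1    1
  d   0    1    1    1    1    1
  b   0    1    1    1    2    2
  b   0    1    1    1    2    2
  c   0    1    1    1    2    2
LCS length = dp[6][5] = 2

2


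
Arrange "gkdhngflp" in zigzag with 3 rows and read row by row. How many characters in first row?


Zigzag "gkdhngflp" into 3 rows:
Placing characters:
  'g' => row 0
  'k' => row 1
  'd' => row 2
  'h' => row 1
  'n' => row 0
  'g' => row 1
  'f' => row 2
  'l' => row 1
  'p' => row 0
Rows:
  Row 0: "gnp"
  Row 1: "khgl"
  Row 2: "df"
First row length: 3

3


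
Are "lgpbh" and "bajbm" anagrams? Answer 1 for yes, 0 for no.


Strings: "lgpbh", "bajbm"
Sorted first:  bghlp
Sorted second: abbjm
Differ at position 0: 'b' vs 'a' => not anagrams

0


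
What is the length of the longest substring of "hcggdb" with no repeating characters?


Input: "hcggdb"
Sliding window (track last position of each char):
  Position 0 ('h'): window [0,0] length 1 -- new best
  Position 1 ('c'): window [0,1] length 2 -- new best
  Position 2 ('g'): window [0,2] length 3 -- new best
  Position 3 ('g'): repeat (last at 2), move window start to 3
  Position 3 ('g'): window [3,3] length 1
  Position 4 ('d'): window [3,4] length 2
  Position 5 ('b'): window [3,5] length 3
Longest substring with no repeats: "hcg" with length 3

3


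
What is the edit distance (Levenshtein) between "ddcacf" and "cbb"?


Computing edit distance: "ddcacf" -> "cbb"
DP table:
           c    b    b
      0    1    2    3
  d   1    1    2    3
  d   2    2    2    3
  c   3    2    3    3
  a   4    3    3    4
  c   5    4    4    4
  f   6    5    5    5
Edit distance = dp[6][3] = 5

5


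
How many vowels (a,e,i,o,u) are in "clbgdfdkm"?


Input: clbgdfdkm
Checking each character:
  'c' at position 0: consonant
  'l' at position 1: consonant
  'b' at position 2: consonant
  'g' at position 3: consonant
  'd' at position 4: consonant
  'f' at position 5: consonant
  'd' at position 6: consonant
  'k' at position 7: consonant
  'm' at position 8: consonant
Total vowels: 0

0


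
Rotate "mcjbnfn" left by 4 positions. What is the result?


Input: "mcjbnfn", rotate left by 4
First 4 characters: "mcjb"
Remaining characters: "nfn"
Concatenate remaining + first: "nfn" + "mcjb" = "nfnmcjb"

nfnmcjb


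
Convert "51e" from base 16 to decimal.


Input: "51e" in base 16
Positional expansion:
  Digit '5' (value 5) x 16^2 = 1280
  Digit '1' (value 1) x 16^1 = 16
  Digit 'e' (value 14) x 16^0 = 14
Sum = 1310

1310


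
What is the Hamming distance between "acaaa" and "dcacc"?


Comparing "acaaa" and "dcacc" position by position:
  Position 0: 'a' vs 'd' => differ
  Position 1: 'c' vs 'c' => same
  Position 2: 'a' vs 'a' => same
  Position 3: 'a' vs 'c' => differ
  Position 4: 'a' vs 'c' => differ
Total differences (Hamming distance): 3

3


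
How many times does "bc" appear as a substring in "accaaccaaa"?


Searching for "bc" in "accaaccaaa"
Scanning each position:
  Position 0: "ac" => no
  Position 1: "cc" => no
  Position 2: "ca" => no
  Position 3: "aa" => no
  Position 4: "ac" => no
  Position 5: "cc" => no
  Position 6: "ca" => no
  Position 7: "aa" => no
  Position 8: "aa" => no
Total occurrences: 0

0


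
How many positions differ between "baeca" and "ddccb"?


Comparing "baeca" and "ddccb" position by position:
  Position 0: 'b' vs 'd' => DIFFER
  Position 1: 'a' vs 'd' => DIFFER
  Position 2: 'e' vs 'c' => DIFFER
  Position 3: 'c' vs 'c' => same
  Position 4: 'a' vs 'b' => DIFFER
Positions that differ: 4

4


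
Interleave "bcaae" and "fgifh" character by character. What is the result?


Interleaving "bcaae" and "fgifh":
  Position 0: 'b' from first, 'f' from second => "bf"
  Position 1: 'c' from first, 'g' from second => "cg"
  Position 2: 'a' from first, 'i' from second => "ai"
  Position 3: 'a' from first, 'f' from second => "af"
  Position 4: 'e' from first, 'h' from second => "eh"
Result: bfcgaiafeh

bfcgaiafeh


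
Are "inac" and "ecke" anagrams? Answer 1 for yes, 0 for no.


Strings: "inac", "ecke"
Sorted first:  acin
Sorted second: ceek
Differ at position 0: 'a' vs 'c' => not anagrams

0


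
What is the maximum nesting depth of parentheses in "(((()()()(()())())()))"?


Input: "(((()()()(()())())()))"
Tracking depth:
  Position 0 '(': depth becomes 1
  Position 1 '(': depth becomes 2
  Position 2 '(': depth becomes 3
  Position 3 '(': depth becomes 4
  Position 4 ')': depth becomes 3
  Position 5 '(': depth becomes 4
  Position 6 ')': depth becomes 3
  Position 7 '(': depth becomes 4
  Position 8 ')': depth becomes 3
  Position 9 '(': depth becomes 4
  Position 10 '(': depth becomes 5
  Position 11 ')': depth becomes 4
  Position 12 '(': depth becomes 5
  Position 13 ')': depth becomes 4
  Position 14 ')': depth becomes 3
  Position 15 '(': depth becomes 4
  Position 16 ')': depth becomes 3
  Position 17 ')': depth becomes 2
  Position 18 '(': depth becomes 3
  Position 19 ')': depth becomes 2
  Position 20 ')': depth becomes 1
  Position 21 ')': depth becomes 0
Maximum depth reached: 5

5


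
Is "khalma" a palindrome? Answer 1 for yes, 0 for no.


Input: khalma
Reversed: amlahk
  Compare pos 0 ('k') with pos 5 ('a'): MISMATCH
  Compare pos 1 ('h') with pos 4 ('m'): MISMATCH
  Compare pos 2 ('a') with pos 3 ('l'): MISMATCH
Result: not a palindrome

0


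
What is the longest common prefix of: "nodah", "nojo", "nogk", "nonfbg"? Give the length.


Words: nodah, nojo, nogk, nonfbg
  Position 0: all 'n' => match
  Position 1: all 'o' => match
  Position 2: ('d', 'j', 'g', 'n') => mismatch, stop
LCP = "no" (length 2)

2


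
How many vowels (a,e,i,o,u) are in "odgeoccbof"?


Input: odgeoccbof
Checking each character:
  'o' at position 0: vowel (running total: 1)
  'd' at position 1: consonant
  'g' at position 2: consonant
  'e' at position 3: vowel (running total: 2)
  'o' at position 4: vowel (running total: 3)
  'c' at position 5: consonant
  'c' at position 6: consonant
  'b' at position 7: consonant
  'o' at position 8: vowel (running total: 4)
  'f' at position 9: consonant
Total vowels: 4

4


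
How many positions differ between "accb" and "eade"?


Comparing "accb" and "eade" position by position:
  Position 0: 'a' vs 'e' => DIFFER
  Position 1: 'c' vs 'a' => DIFFER
  Position 2: 'c' vs 'd' => DIFFER
  Position 3: 'b' vs 'e' => DIFFER
Positions that differ: 4

4


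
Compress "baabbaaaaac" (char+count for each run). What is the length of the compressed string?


Input: baabbaaaaac
Runs:
  'b' x 1 => "b1"
  'a' x 2 => "a2"
  'b' x 2 => "b2"
  'a' x 5 => "a5"
  'c' x 1 => "c1"
Compressed: "b1a2b2a5c1"
Compressed length: 10

10


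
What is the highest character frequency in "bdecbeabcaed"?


Input: bdecbeabcaed
Character counts:
  'a': 2
  'b': 3
  'c': 2
  'd': 2
  'e': 3
Maximum frequency: 3

3


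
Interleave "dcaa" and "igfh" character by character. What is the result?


Interleaving "dcaa" and "igfh":
  Position 0: 'd' from first, 'i' from second => "di"
  Position 1: 'c' from first, 'g' from second => "cg"
  Position 2: 'a' from first, 'f' from second => "af"
  Position 3: 'a' from first, 'h' from second => "ah"
Result: dicgafah

dicgafah


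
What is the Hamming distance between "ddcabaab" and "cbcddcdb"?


Comparing "ddcabaab" and "cbcddcdb" position by position:
  Position 0: 'd' vs 'c' => differ
  Position 1: 'd' vs 'b' => differ
  Position 2: 'c' vs 'c' => same
  Position 3: 'a' vs 'd' => differ
  Position 4: 'b' vs 'd' => differ
  Position 5: 'a' vs 'c' => differ
  Position 6: 'a' vs 'd' => differ
  Position 7: 'b' vs 'b' => same
Total differences (Hamming distance): 6

6


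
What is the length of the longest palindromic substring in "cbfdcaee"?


Input: "cbfdcaee"
Checking substrings for palindromes:
  [6:8] "ee" (len 2) => palindrome
Longest palindromic substring: "ee" with length 2

2


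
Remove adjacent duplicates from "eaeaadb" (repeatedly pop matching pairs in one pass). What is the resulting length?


Input: eaeaadb
Stack-based adjacent duplicate removal:
  Read 'e': push. Stack: e
  Read 'a': push. Stack: ea
  Read 'e': push. Stack: eae
  Read 'a': push. Stack: eaea
  Read 'a': matches stack top 'a' => pop. Stack: eae
  Read 'd': push. Stack: eaed
  Read 'b': push. Stack: eaedb
Final stack: "eaedb" (length 5)

5


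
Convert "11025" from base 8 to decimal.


Input: "11025" in base 8
Positional expansion:
  Digit '1' (value 1) x 8^4 = 4096
  Digit '1' (value 1) x 8^3 = 512
  Digit '0' (value 0) x 8^2 = 0
  Digit '2' (value 2) x 8^1 = 16
  Digit '5' (value 5) x 8^0 = 5
Sum = 4629

4629


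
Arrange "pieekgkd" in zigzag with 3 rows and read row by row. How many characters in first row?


Zigzag "pieekgkd" into 3 rows:
Placing characters:
  'p' => row 0
  'i' => row 1
  'e' => row 2
  'e' => row 1
  'k' => row 0
  'g' => row 1
  'k' => row 2
  'd' => row 1
Rows:
  Row 0: "pk"
  Row 1: "iegd"
  Row 2: "ek"
First row length: 2

2


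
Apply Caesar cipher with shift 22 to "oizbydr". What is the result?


Caesar cipher: shift "oizbydr" by 22
  'o' (pos 14) + 22 = pos 10 = 'k'
  'i' (pos 8) + 22 = pos 4 = 'e'
  'z' (pos 25) + 22 = pos 21 = 'v'
  'b' (pos 1) + 22 = pos 23 = 'x'
  'y' (pos 24) + 22 = pos 20 = 'u'
  'd' (pos 3) + 22 = pos 25 = 'z'
  'r' (pos 17) + 22 = pos 13 = 'n'
Result: kevxuzn

kevxuzn


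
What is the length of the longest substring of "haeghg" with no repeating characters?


Input: "haeghg"
Sliding window (track last position of each char):
  Position 0 ('h'): window [0,0] length 1 -- new best
  Position 1 ('a'): window [0,1] length 2 -- new best
  Position 2 ('e'): window [0,2] length 3 -- new best
  Position 3 ('g'): window [0,3] length 4 -- new best
  Position 4 ('h'): repeat (last at 0), move window start to 1
  Position 4 ('h'): window [1,4] length 4
  Position 5 ('g'): repeat (last at 3), move window start to 4
  Position 5 ('g'): window [4,5] length 2
Longest substring with no repeats: "haeg" with length 4

4


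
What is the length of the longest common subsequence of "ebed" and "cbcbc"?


LCS of "ebed" and "cbcbc"
DP table:
           c    b    c    b    c
      0    0    0    0    0    0
  e   0    0    0    0    0    0
  b   0    0    1    1    1    1
  e   0    0    1    1    1    1
  d   0    0    1    1    1    1
LCS length = dp[4][5] = 1

1


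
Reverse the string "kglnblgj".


Input: kglnblgj
Reading characters right to left:
  Position 7: 'j'
  Position 6: 'g'
  Position 5: 'l'
  Position 4: 'b'
  Position 3: 'n'
  Position 2: 'l'
  Position 1: 'g'
  Position 0: 'k'
Reversed: jglbnlgk

jglbnlgk


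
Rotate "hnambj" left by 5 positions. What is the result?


Input: "hnambj", rotate left by 5
First 5 characters: "hnamb"
Remaining characters: "j"
Concatenate remaining + first: "j" + "hnamb" = "jhnamb"

jhnamb


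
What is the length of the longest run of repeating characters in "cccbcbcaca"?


Input: "cccbcbcaca"
Scanning for longest run:
  Position 1 ('c'): continues run of 'c', length=2
  Position 2 ('c'): continues run of 'c', length=3
  Position 3 ('b'): new char, reset run to 1
  Position 4 ('c'): new char, reset run to 1
  Position 5 ('b'): new char, reset run to 1
  Position 6 ('c'): new char, reset run to 1
  Position 7 ('a'): new char, reset run to 1
  Position 8 ('c'): new char, reset run to 1
  Position 9 ('a'): new char, reset run to 1
Longest run: 'c' with length 3

3


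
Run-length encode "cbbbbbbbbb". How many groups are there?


Input: cbbbbbbbbb
Scanning for consecutive runs:
  Group 1: 'c' x 1 (positions 0-0)
  Group 2: 'b' x 9 (positions 1-9)
Total groups: 2

2


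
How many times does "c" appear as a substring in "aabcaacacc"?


Searching for "c" in "aabcaacacc"
Scanning each position:
  Position 0: "a" => no
  Position 1: "a" => no
  Position 2: "b" => no
  Position 3: "c" => MATCH
  Position 4: "a" => no
  Position 5: "a" => no
  Position 6: "c" => MATCH
  Position 7: "a" => no
  Position 8: "c" => MATCH
  Position 9: "c" => MATCH
Total occurrences: 4

4


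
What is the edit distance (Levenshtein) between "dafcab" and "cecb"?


Computing edit distance: "dafcab" -> "cecb"
DP table:
           c    e    c    b
      0    1    2    3    4
  d   1    1    2    3    4
  a   2    2    2    3    4
  f   3    3    3    3    4
  c   4    3    4    3    4
  a   5    4    4    4    4
  b   6    5    5    5    4
Edit distance = dp[6][4] = 4

4


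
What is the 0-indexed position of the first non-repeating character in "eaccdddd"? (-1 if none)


Input: eaccdddd
Character frequencies:
  'a': 1
  'c': 2
  'd': 4
  'e': 1
Scanning left to right for freq == 1:
  Position 0 ('e'): unique! => answer = 0

0


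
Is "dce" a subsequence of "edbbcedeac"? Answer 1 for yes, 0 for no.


Check if "dce" is a subsequence of "edbbcedeac"
Greedy scan:
  Position 0 ('e'): no match needed
  Position 1 ('d'): matches sub[0] = 'd'
  Position 2 ('b'): no match needed
  Position 3 ('b'): no match needed
  Position 4 ('c'): matches sub[1] = 'c'
  Position 5 ('e'): matches sub[2] = 'e'
  Position 6 ('d'): no match needed
  Position 7 ('e'): no match needed
  Position 8 ('a'): no match needed
  Position 9 ('c'): no match needed
All 3 characters matched => is a subsequence

1


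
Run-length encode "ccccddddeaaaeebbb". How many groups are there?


Input: ccccddddeaaaeebbb
Scanning for consecutive runs:
  Group 1: 'c' x 4 (positions 0-3)
  Group 2: 'd' x 4 (positions 4-7)
  Group 3: 'e' x 1 (positions 8-8)
  Group 4: 'a' x 3 (positions 9-11)
  Group 5: 'e' x 2 (positions 12-13)
  Group 6: 'b' x 3 (positions 14-16)
Total groups: 6

6


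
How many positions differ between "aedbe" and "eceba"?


Comparing "aedbe" and "eceba" position by position:
  Position 0: 'a' vs 'e' => DIFFER
  Position 1: 'e' vs 'c' => DIFFER
  Position 2: 'd' vs 'e' => DIFFER
  Position 3: 'b' vs 'b' => same
  Position 4: 'e' vs 'a' => DIFFER
Positions that differ: 4

4


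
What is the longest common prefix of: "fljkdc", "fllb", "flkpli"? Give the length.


Words: fljkdc, fllb, flkpli
  Position 0: all 'f' => match
  Position 1: all 'l' => match
  Position 2: ('j', 'l', 'k') => mismatch, stop
LCP = "fl" (length 2)

2


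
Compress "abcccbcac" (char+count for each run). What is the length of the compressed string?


Input: abcccbcac
Runs:
  'a' x 1 => "a1"
  'b' x 1 => "b1"
  'c' x 3 => "c3"
  'b' x 1 => "b1"
  'c' x 1 => "c1"
  'a' x 1 => "a1"
  'c' x 1 => "c1"
Compressed: "a1b1c3b1c1a1c1"
Compressed length: 14

14


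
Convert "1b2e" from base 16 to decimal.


Input: "1b2e" in base 16
Positional expansion:
  Digit '1' (value 1) x 16^3 = 4096
  Digit 'b' (value 11) x 16^2 = 2816
  Digit '2' (value 2) x 16^1 = 32
  Digit 'e' (value 14) x 16^0 = 14
Sum = 6958

6958


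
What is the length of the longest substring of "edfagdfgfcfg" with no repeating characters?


Input: "edfagdfgfcfg"
Sliding window (track last position of each char):
  Position 0 ('e'): window [0,0] length 1 -- new best
  Position 1 ('d'): window [0,1] length 2 -- new best
  Position 2 ('f'): window [0,2] length 3 -- new best
  Position 3 ('a'): window [0,3] length 4 -- new best
  Position 4 ('g'): window [0,4] length 5 -- new best
  Position 5 ('d'): repeat (last at 1), move window start to 2
  Position 5 ('d'): window [2,5] length 4
  Position 6 ('f'): repeat (last at 2), move window start to 3
  Position 6 ('f'): window [3,6] length 4
  Position 7 ('g'): repeat (last at 4), move window start to 5
  Position 7 ('g'): window [5,7] length 3
  Position 8 ('f'): repeat (last at 6), move window start to 7
  Position 8 ('f'): window [7,8] length 2
  Position 9 ('c'): window [7,9] length 3
  Position 10 ('f'): repeat (last at 8), move window start to 9
  Position 10 ('f'): window [9,10] length 2
  Position 11 ('g'): window [9,11] length 3
Longest substring with no repeats: "edfag" with length 5

5


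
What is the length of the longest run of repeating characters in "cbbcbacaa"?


Input: "cbbcbacaa"
Scanning for longest run:
  Position 1 ('b'): new char, reset run to 1
  Position 2 ('b'): continues run of 'b', length=2
  Position 3 ('c'): new char, reset run to 1
  Position 4 ('b'): new char, reset run to 1
  Position 5 ('a'): new char, reset run to 1
  Position 6 ('c'): new char, reset run to 1
  Position 7 ('a'): new char, reset run to 1
  Position 8 ('a'): continues run of 'a', length=2
Longest run: 'b' with length 2

2


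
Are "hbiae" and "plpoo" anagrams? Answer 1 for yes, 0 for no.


Strings: "hbiae", "plpoo"
Sorted first:  abehi
Sorted second: loopp
Differ at position 0: 'a' vs 'l' => not anagrams

0


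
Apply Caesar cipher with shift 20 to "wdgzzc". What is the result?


Caesar cipher: shift "wdgzzc" by 20
  'w' (pos 22) + 20 = pos 16 = 'q'
  'd' (pos 3) + 20 = pos 23 = 'x'
  'g' (pos 6) + 20 = pos 0 = 'a'
  'z' (pos 25) + 20 = pos 19 = 't'
  'z' (pos 25) + 20 = pos 19 = 't'
  'c' (pos 2) + 20 = pos 22 = 'w'
Result: qxattw

qxattw


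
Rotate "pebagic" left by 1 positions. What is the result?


Input: "pebagic", rotate left by 1
First 1 characters: "p"
Remaining characters: "ebagic"
Concatenate remaining + first: "ebagic" + "p" = "ebagicp"

ebagicp


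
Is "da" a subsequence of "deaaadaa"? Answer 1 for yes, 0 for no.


Check if "da" is a subsequence of "deaaadaa"
Greedy scan:
  Position 0 ('d'): matches sub[0] = 'd'
  Position 1 ('e'): no match needed
  Position 2 ('a'): matches sub[1] = 'a'
  Position 3 ('a'): no match needed
  Position 4 ('a'): no match needed
  Position 5 ('d'): no match needed
  Position 6 ('a'): no match needed
  Position 7 ('a'): no match needed
All 2 characters matched => is a subsequence

1


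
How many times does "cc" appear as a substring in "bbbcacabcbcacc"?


Searching for "cc" in "bbbcacabcbcacc"
Scanning each position:
  Position 0: "bb" => no
  Position 1: "bb" => no
  Position 2: "bc" => no
  Position 3: "ca" => no
  Position 4: "ac" => no
  Position 5: "ca" => no
  Position 6: "ab" => no
  Position 7: "bc" => no
  Position 8: "cb" => no
  Position 9: "bc" => no
  Position 10: "ca" => no
  Position 11: "ac" => no
  Position 12: "cc" => MATCH
Total occurrences: 1

1


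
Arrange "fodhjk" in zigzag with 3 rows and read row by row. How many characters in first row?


Zigzag "fodhjk" into 3 rows:
Placing characters:
  'f' => row 0
  'o' => row 1
  'd' => row 2
  'h' => row 1
  'j' => row 0
  'k' => row 1
Rows:
  Row 0: "fj"
  Row 1: "ohk"
  Row 2: "d"
First row length: 2

2


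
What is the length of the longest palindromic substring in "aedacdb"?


Input: "aedacdb"
Checking substrings for palindromes:
  No multi-char palindromic substrings found
Longest palindromic substring: "a" with length 1

1


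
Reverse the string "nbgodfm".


Input: nbgodfm
Reading characters right to left:
  Position 6: 'm'
  Position 5: 'f'
  Position 4: 'd'
  Position 3: 'o'
  Position 2: 'g'
  Position 1: 'b'
  Position 0: 'n'
Reversed: mfdogbn

mfdogbn


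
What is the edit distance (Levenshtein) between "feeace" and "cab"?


Computing edit distance: "feeace" -> "cab"
DP table:
           c    a    b
      0    1    2    3
  f   1    1    2    3
  e   2    2    2    3
  e   3    3    3    3
  a   4    4    3    4
  c   5    4    4    4
  e   6    5    5    5
Edit distance = dp[6][3] = 5

5
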